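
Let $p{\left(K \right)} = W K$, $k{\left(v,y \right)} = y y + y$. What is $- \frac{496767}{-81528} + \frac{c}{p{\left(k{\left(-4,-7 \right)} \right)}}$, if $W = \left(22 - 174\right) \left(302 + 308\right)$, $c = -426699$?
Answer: $\frac{3907376663}{629939680} \approx 6.2028$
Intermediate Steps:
$k{\left(v,y \right)} = y + y^{2}$ ($k{\left(v,y \right)} = y^{2} + y = y + y^{2}$)
$W = -92720$ ($W = \left(-152\right) 610 = -92720$)
$p{\left(K \right)} = - 92720 K$
$- \frac{496767}{-81528} + \frac{c}{p{\left(k{\left(-4,-7 \right)} \right)}} = - \frac{496767}{-81528} - \frac{426699}{\left(-92720\right) \left(- 7 \left(1 - 7\right)\right)} = \left(-496767\right) \left(- \frac{1}{81528}\right) - \frac{426699}{\left(-92720\right) \left(\left(-7\right) \left(-6\right)\right)} = \frac{165589}{27176} - \frac{426699}{\left(-92720\right) 42} = \frac{165589}{27176} - \frac{426699}{-3894240} = \frac{165589}{27176} - - \frac{20319}{185440} = \frac{165589}{27176} + \frac{20319}{185440} = \frac{3907376663}{629939680}$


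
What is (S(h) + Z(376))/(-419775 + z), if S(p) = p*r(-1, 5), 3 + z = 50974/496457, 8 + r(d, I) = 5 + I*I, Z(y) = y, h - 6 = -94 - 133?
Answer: 1113553051/104200837786 ≈ 0.010687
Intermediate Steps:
h = -221 (h = 6 + (-94 - 133) = 6 - 227 = -221)
r(d, I) = -3 + I² (r(d, I) = -8 + (5 + I*I) = -8 + (5 + I²) = -3 + I²)
z = -1438397/496457 (z = -3 + 50974/496457 = -1438397/496457 ≈ -2.8973)
S(p) = 22*p (S(p) = p*(-3 + 5²) = p*(-3 + 25) = p*22 = 22*p)
(S(h) + Z(376))/(-419775 + z) = (22*(-221) + 376)/(-419775 - 1438397/496457) = (-4862 + 376)/(-208401675572/496457) = -4486*(-496457/208401675572) = 1113553051/104200837786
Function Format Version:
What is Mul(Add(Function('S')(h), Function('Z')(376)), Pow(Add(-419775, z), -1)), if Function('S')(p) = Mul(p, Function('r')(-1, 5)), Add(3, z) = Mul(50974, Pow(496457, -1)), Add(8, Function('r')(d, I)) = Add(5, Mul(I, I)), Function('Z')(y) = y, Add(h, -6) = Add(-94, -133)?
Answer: Rational(1113553051, 104200837786) ≈ 0.010687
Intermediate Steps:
h = -221 (h = Add(6, Add(-94, -133)) = Add(6, -227) = -221)
Function('r')(d, I) = Add(-3, Pow(I, 2)) (Function('r')(d, I) = Add(-8, Add(5, Mul(I, I))) = Add(-8, Add(5, Pow(I, 2))) = Add(-3, Pow(I, 2)))
z = Rational(-1438397, 496457) (z = Add(-3, Mul(50974, Pow(496457, -1))) = Add(-3, Mul(50974, Rational(1, 496457))) = Add(-3, Rational(50974, 496457)) = Rational(-1438397, 496457) ≈ -2.8973)
Function('S')(p) = Mul(22, p) (Function('S')(p) = Mul(p, Add(-3, Pow(5, 2))) = Mul(p, Add(-3, 25)) = Mul(p, 22) = Mul(22, p))
Mul(Add(Function('S')(h), Function('Z')(376)), Pow(Add(-419775, z), -1)) = Mul(Add(Mul(22, -221), 376), Pow(Add(-419775, Rational(-1438397, 496457)), -1)) = Mul(Add(-4862, 376), Pow(Rational(-208401675572, 496457), -1)) = Mul(-4486, Rational(-496457, 208401675572)) = Rational(1113553051, 104200837786)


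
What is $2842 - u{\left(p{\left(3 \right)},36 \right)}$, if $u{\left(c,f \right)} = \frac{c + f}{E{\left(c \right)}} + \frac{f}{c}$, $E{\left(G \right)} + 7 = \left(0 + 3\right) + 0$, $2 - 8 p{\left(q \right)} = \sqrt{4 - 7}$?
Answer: $\frac{91236 \sqrt{3} + 173249 i}{32 \left(\sqrt{3} + 2 i\right)} \approx 2768.8 - 71.316 i$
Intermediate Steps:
$p{\left(q \right)} = \frac{1}{4} - \frac{i \sqrt{3}}{8}$ ($p{\left(q \right)} = \frac{1}{4} - \frac{\sqrt{4 - 7}}{8} = \frac{1}{4} - \frac{\sqrt{-3}}{8} = \frac{1}{4} - \frac{i \sqrt{3}}{8}$)
$E{\left(G \right)} = -4$ ($E{\left(G \right)} = -7 + \left(\left(0 + 3\right) + 0\right) = -7 + \left(3 + 0\right) = -7 + 3 = -4$)
$u{\left(c,f \right)} = - \frac{c}{4} - \frac{f}{4} + \frac{f}{c}$ ($u{\left(c,f \right)} = \frac{c + f}{-4} + \frac{f}{c} = \left(c + f\right) \left(- \frac{1}{4}\right) + \frac{f}{c} = \left(- \frac{c}{4} - \frac{f}{4}\right) + \frac{f}{c} = - \frac{c}{4} - \frac{f}{4} + \frac{f}{c}$)
$2842 - u{\left(p{\left(3 \right)},36 \right)} = 2842 - \frac{36 - \frac{\left(\frac{1}{4} - \frac{i \sqrt{3}}{8}\right) \left(\left(\frac{1}{4} - \frac{i \sqrt{3}}{8}\right) + 36\right)}{4}}{\frac{1}{4} - \frac{i \sqrt{3}}{8}} = 2842 - \frac{36 - \frac{\left(\frac{1}{4} - \frac{i \sqrt{3}}{8}\right) \left(\frac{145}{4} - \frac{i \sqrt{3}}{8}\right)}{4}}{\frac{1}{4} - \frac{i \sqrt{3}}{8}}$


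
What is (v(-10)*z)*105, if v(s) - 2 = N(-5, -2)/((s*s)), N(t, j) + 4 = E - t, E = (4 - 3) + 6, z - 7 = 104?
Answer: 121212/5 ≈ 24242.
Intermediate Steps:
z = 111 (z = 7 + 104 = 111)
E = 7 (E = 1 + 6 = 7)
N(t, j) = 3 - t (N(t, j) = -4 + (7 - t) = 3 - t)
v(s) = 2 + 8/s² (v(s) = 2 + (3 - 1*(-5))/((s*s)) = 2 + (3 + 5)/(s²) = 2 + 8/s²)
(v(-10)*z)*105 = ((2 + 8/(-10)²)*111)*105 = ((2 + 8*(1/100))*111)*105 = ((2 + 2/25)*111)*105 = ((52/25)*111)*105 = (5772/25)*105 = 121212/5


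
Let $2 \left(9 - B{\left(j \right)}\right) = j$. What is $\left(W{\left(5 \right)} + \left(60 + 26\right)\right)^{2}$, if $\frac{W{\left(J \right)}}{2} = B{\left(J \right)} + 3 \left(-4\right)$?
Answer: $5625$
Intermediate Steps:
$B{\left(j \right)} = 9 - \frac{j}{2}$
$W{\left(J \right)} = -6 - J$ ($W{\left(J \right)} = 2 \left(\left(9 - \frac{J}{2}\right) + 3 \left(-4\right)\right) = 2 \left(\left(9 - \frac{J}{2}\right) - 12\right) = 2 \left(-3 - \frac{J}{2}\right) = -6 - J$)
$\left(W{\left(5 \right)} + \left(60 + 26\right)\right)^{2} = \left(\left(-6 - 5\right) + \left(60 + 26\right)\right)^{2} = \left(\left(-6 - 5\right) + 86\right)^{2} = \left(-11 + 86\right)^{2} = 75^{2} = 5625$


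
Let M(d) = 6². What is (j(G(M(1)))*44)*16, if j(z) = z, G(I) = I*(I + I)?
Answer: 1824768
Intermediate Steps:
M(d) = 36
G(I) = 2*I² (G(I) = I*(2*I) = 2*I²)
(j(G(M(1)))*44)*16 = ((2*36²)*44)*16 = ((2*1296)*44)*16 = (2592*44)*16 = 114048*16 = 1824768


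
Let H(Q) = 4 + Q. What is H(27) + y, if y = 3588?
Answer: 3619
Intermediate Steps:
H(27) + y = (4 + 27) + 3588 = 31 + 3588 = 3619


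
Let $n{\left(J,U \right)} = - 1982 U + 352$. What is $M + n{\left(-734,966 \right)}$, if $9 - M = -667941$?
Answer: $-1246310$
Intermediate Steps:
$M = 667950$ ($M = 9 - -667941 = 9 + 667941 = 667950$)
$n{\left(J,U \right)} = 352 - 1982 U$
$M + n{\left(-734,966 \right)} = 667950 + \left(352 - 1914612\right) = 667950 - 1914260 = -1246310$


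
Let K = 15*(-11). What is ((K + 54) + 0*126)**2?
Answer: 12321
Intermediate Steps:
K = -165
((K + 54) + 0*126)**2 = ((-165 + 54) + 0*126)**2 = (-111 + 0)**2 = (-111)**2 = 12321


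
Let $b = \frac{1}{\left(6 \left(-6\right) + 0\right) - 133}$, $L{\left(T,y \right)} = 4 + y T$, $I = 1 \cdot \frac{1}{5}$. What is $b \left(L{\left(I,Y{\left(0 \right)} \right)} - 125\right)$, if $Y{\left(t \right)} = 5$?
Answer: $\frac{120}{169} \approx 0.71006$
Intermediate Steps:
$I = \frac{1}{5}$ ($I = 1 \cdot \frac{1}{5} = \frac{1}{5} \approx 0.2$)
$L{\left(T,y \right)} = 4 + T y$
$b = - \frac{1}{169}$ ($b = \frac{1}{\left(-36 + 0\right) - 133} = \frac{1}{-36 - 133} = \frac{1}{-169} = - \frac{1}{169} \approx -0.0059172$)
$b \left(L{\left(I,Y{\left(0 \right)} \right)} - 125\right) = - \frac{\left(4 + \frac{1}{5} \cdot 5\right) - 125}{169} = - \frac{\left(4 + 1\right) - 125}{169} = - \frac{5 - 125}{169} = \left(- \frac{1}{169}\right) \left(-120\right) = \frac{120}{169}$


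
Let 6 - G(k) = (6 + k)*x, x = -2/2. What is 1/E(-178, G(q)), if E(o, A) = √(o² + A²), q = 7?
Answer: √32045/32045 ≈ 0.0055862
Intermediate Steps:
x = -1 (x = -2*½ = -1)
G(k) = 12 + k (G(k) = 6 - (6 + k)*(-1) = 6 - (-6 - k) = 6 + (6 + k) = 12 + k)
E(o, A) = √(A² + o²)
1/E(-178, G(q)) = 1/(√((12 + 7)² + (-178)²)) = 1/(√(19² + 31684)) = 1/(√(361 + 31684)) = 1/(√32045) = √32045/32045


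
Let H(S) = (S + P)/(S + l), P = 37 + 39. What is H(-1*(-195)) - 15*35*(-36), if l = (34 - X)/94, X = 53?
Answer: 346103374/18311 ≈ 18901.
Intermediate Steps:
P = 76
l = -19/94 (l = (34 - 1*53)/94 = (34 - 53)*(1/94) = -19*1/94 = -19/94 ≈ -0.20213)
H(S) = (76 + S)/(-19/94 + S) (H(S) = (S + 76)/(S - 19/94) = (76 + S)/(-19/94 + S))
H(-1*(-195)) - 15*35*(-36) = 94*(76 - 1*(-195))/(-19 + 94*(-1*(-195))) - 15*35*(-36) = 94*(76 + 195)/(-19 + 94*195) - 525*(-36) = 94*271/(-19 + 18330) + 18900 = 94*271/18311 + 18900 = 94*(1/18311)*271 + 18900 = 25474/18311 + 18900 = 346103374/18311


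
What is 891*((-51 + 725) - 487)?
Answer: 166617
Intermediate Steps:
891*((-51 + 725) - 487) = 891*(674 - 487) = 891*187 = 166617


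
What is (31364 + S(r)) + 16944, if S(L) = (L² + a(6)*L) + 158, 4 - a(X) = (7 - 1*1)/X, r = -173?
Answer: 77876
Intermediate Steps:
a(X) = 4 - 6/X (a(X) = 4 - (7 - 1*1)/X = 4 - (7 - 1)/X = 4 - 6/X)
S(L) = 158 + L² + 3*L (S(L) = (L² + (4 - 6/6)*L) + 158 = (L² + (4 - 6*⅙)*L) + 158 = (L² + (4 - 1)*L) + 158 = (L² + 3*L) + 158 = 158 + L² + 3*L)
(31364 + S(r)) + 16944 = (31364 + (158 + (-173)² + 3*(-173))) + 16944 = (31364 + (158 + 29929 - 519)) + 16944 = (31364 + 29568) + 16944 = 60932 + 16944 = 77876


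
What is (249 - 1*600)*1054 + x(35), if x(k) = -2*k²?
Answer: -372404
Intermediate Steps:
(249 - 1*600)*1054 + x(35) = (249 - 1*600)*1054 - 2*35² = (249 - 600)*1054 - 2*1225 = -351*1054 - 2450 = -369954 - 2450 = -372404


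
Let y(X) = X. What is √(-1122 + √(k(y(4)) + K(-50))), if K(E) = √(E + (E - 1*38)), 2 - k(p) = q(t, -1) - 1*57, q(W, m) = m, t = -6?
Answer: √(-1122 + √(60 + I*√138)) ≈ 0.0113 + 33.38*I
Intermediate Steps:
k(p) = 60 (k(p) = 2 - (-1 - 1*57) = 2 - (-1 - 57) = 2 - 1*(-58) = 2 + 58 = 60)
K(E) = √(-38 + 2*E) (K(E) = √(E + (E - 38)) = √(E + (-38 + E)) = √(-38 + 2*E))
√(-1122 + √(k(y(4)) + K(-50))) = √(-1122 + √(60 + √(-38 + 2*(-50)))) = √(-1122 + √(60 + √(-38 - 100))) = √(-1122 + √(60 + √(-138))) = √(-1122 + √(60 + I*√138))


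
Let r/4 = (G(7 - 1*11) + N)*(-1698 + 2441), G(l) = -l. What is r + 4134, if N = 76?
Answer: 241894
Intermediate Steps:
r = 237760 (r = 4*((-(7 - 1*11) + 76)*(-1698 + 2441)) = 4*((-(7 - 11) + 76)*743) = 4*((-1*(-4) + 76)*743) = 4*((4 + 76)*743) = 4*(80*743) = 4*59440 = 237760)
r + 4134 = 237760 + 4134 = 241894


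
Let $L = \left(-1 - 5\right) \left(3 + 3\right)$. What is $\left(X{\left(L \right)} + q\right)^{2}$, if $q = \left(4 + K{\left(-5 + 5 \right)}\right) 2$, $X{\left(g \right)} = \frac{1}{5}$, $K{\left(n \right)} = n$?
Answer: $\frac{1681}{25} \approx 67.24$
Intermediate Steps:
$L = -36$ ($L = \left(-6\right) 6 = -36$)
$X{\left(g \right)} = \frac{1}{5}$
$q = 8$ ($q = \left(4 + \left(-5 + 5\right)\right) 2 = \left(4 + 0\right) 2 = 4 \cdot 2 = 8$)
$\left(X{\left(L \right)} + q\right)^{2} = \left(\frac{1}{5} + 8\right)^{2} = \left(\frac{41}{5}\right)^{2} = \frac{1681}{25}$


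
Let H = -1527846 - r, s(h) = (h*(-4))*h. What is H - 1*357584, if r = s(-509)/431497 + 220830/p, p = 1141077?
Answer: -309443512399680744/164123767423 ≈ -1.8854e+6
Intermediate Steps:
s(h) = -4*h² (s(h) = (-4*h)*h = -4*h²)
r = -362412666146/164123767423 (r = -4*(-509)²/431497 + 220830/1141077 = -4*259081*(1/431497) + 220830*(1/1141077) = -1036324*1/431497 + 73610/380359 = -1036324/431497 + 73610/380359 = -362412666146/164123767423 ≈ -2.2082)
H = -250755479149494712/164123767423 (H = -1527846 - 1*(-362412666146/164123767423) = -1527846 + 362412666146/164123767423 = -250755479149494712/164123767423 ≈ -1.5278e+6)
H - 1*357584 = -250755479149494712/164123767423 - 1*357584 = -250755479149494712/164123767423 - 357584 = -309443512399680744/164123767423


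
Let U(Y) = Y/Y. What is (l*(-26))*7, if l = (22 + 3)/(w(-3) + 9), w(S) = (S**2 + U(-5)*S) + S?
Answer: -2275/6 ≈ -379.17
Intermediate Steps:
U(Y) = 1
w(S) = S**2 + 2*S (w(S) = (S**2 + 1*S) + S = (S**2 + S) + S = (S + S**2) + S = S**2 + 2*S)
l = 25/12 (l = (22 + 3)/(-3*(2 - 3) + 9) = 25/(-3*(-1) + 9) = 25/(3 + 9) = 25/12 ≈ 2.0833)
(l*(-26))*7 = ((25/12)*(-26))*7 = -325/6*7 = -2275/6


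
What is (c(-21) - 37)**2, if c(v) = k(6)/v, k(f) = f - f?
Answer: 1369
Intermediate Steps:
k(f) = 0
c(v) = 0 (c(v) = 0/v = 0)
(c(-21) - 37)**2 = (0 - 37)**2 = (-37)**2 = 1369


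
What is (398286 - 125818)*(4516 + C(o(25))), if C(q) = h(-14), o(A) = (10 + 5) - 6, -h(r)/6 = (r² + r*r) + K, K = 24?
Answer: 550385360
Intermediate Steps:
h(r) = -144 - 12*r² (h(r) = -6*((r² + r*r) + 24) = -6*((r² + r²) + 24) = -6*(2*r² + 24) = -6*(24 + 2*r²) = -144 - 12*r²)
o(A) = 9 (o(A) = 15 - 6 = 9)
C(q) = -2496 (C(q) = -144 - 12*(-14)² = -144 - 12*196 = -144 - 2352 = -2496)
(398286 - 125818)*(4516 + C(o(25))) = (398286 - 125818)*(4516 - 2496) = 272468*2020 = 550385360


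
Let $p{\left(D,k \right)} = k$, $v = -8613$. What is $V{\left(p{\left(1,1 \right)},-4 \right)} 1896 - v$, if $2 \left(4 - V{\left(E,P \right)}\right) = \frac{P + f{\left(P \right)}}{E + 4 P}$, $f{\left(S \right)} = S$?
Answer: $\frac{78457}{5} \approx 15691.0$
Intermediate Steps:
$V{\left(E,P \right)} = 4 - \frac{P}{E + 4 P}$ ($V{\left(E,P \right)} = 4 - \frac{\left(P + P\right) \frac{1}{E + 4 P}}{2} = 4 - \frac{2 P \frac{1}{E + 4 P}}{2} = 4 - \frac{P}{E + 4 P}$)
$V{\left(p{\left(1,1 \right)},-4 \right)} 1896 - v = \frac{4 \cdot 1 + 15 \left(-4\right)}{1 + 4 \left(-4\right)} 1896 - -8613 = \frac{4 - 60}{1 - 16} \cdot 1896 + 8613 = \frac{1}{-15} \left(-56\right) 1896 + 8613 = \left(- \frac{1}{15}\right) \left(-56\right) 1896 + 8613 = \frac{56}{15} \cdot 1896 + 8613 = \frac{35392}{5} + 8613 = \frac{78457}{5}$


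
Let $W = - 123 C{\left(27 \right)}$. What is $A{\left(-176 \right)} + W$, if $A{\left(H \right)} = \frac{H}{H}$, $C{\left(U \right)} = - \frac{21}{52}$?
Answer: $\frac{2635}{52} \approx 50.673$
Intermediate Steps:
$C{\left(U \right)} = - \frac{21}{52}$ ($C{\left(U \right)} = \left(-21\right) \frac{1}{52} = - \frac{21}{52}$)
$A{\left(H \right)} = 1$
$W = \frac{2583}{52}$ ($W = \left(-123\right) \left(- \frac{21}{52}\right) = \frac{2583}{52} \approx 49.673$)
$A{\left(-176 \right)} + W = 1 + \frac{2583}{52} = \frac{2635}{52}$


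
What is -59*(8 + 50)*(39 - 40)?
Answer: 3422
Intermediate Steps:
-59*(8 + 50)*(39 - 40) = -3422*(-1) = -59*(-58) = 3422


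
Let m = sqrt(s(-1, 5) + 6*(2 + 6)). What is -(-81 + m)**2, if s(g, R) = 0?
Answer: -6609 + 648*sqrt(3) ≈ -5486.6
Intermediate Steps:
m = 4*sqrt(3) (m = sqrt(0 + 6*(2 + 6)) = sqrt(0 + 6*8) = sqrt(0 + 48) = sqrt(48) = 4*sqrt(3) ≈ 6.9282)
-(-81 + m)**2 = -(-81 + 4*sqrt(3))**2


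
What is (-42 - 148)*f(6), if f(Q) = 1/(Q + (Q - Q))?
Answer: -95/3 ≈ -31.667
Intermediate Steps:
f(Q) = 1/Q (f(Q) = 1/(Q + 0) = 1/Q)
(-42 - 148)*f(6) = (-42 - 148)/6 = -190*1/6 = -95/3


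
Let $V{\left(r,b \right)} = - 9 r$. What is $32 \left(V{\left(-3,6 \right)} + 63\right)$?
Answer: $2880$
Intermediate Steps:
$32 \left(V{\left(-3,6 \right)} + 63\right) = 32 \left(\left(-9\right) \left(-3\right) + 63\right) = 32 \left(27 + 63\right) = 32 \cdot 90 = 2880$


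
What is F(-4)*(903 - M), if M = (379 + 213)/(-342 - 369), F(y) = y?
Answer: -2570500/711 ≈ -3615.3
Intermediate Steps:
M = -592/711 (M = 592/(-711) = 592*(-1/711) = -592/711 ≈ -0.83263)
F(-4)*(903 - M) = -4*(903 - 1*(-592/711)) = -4*(903 + 592/711) = -4*642625/711 = -2570500/711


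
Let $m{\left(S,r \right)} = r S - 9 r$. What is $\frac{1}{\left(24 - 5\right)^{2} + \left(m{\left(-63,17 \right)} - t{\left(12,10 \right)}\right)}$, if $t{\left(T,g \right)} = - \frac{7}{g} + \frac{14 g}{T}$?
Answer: $- \frac{30}{26219} \approx -0.0011442$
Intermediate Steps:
$m{\left(S,r \right)} = - 9 r + S r$ ($m{\left(S,r \right)} = S r - 9 r = - 9 r + S r$)
$t{\left(T,g \right)} = - \frac{7}{g} + \frac{14 g}{T}$
$\frac{1}{\left(24 - 5\right)^{2} + \left(m{\left(-63,17 \right)} - t{\left(12,10 \right)}\right)} = \frac{1}{\left(24 - 5\right)^{2} - \left(- \frac{7}{10} - 17 \left(-9 - 63\right) + 14 \cdot 10 \cdot \frac{1}{12}\right)} = \frac{1}{19^{2} - \left(1224 - \frac{7}{10} + 14 \cdot 10 \cdot \frac{1}{12}\right)} = \frac{1}{361 - \frac{37049}{30}} = \frac{1}{- \frac{26219}{30}} = - \frac{30}{26219}$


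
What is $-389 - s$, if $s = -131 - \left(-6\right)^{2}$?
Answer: $-222$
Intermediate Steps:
$s = -167$ ($s = -131 - 36 = -167$)
$-389 - s = -389 - -167 = -389 + 167 = -222$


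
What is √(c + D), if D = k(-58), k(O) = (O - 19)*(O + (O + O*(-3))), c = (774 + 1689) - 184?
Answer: 27*I*√3 ≈ 46.765*I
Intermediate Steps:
c = 2279 (c = 2463 - 184 = 2279)
k(O) = -O*(-19 + O) (k(O) = (-19 + O)*(O + (O - 3*O)) = (-19 + O)*(O - 2*O) = (-19 + O)*(-O) = -O*(-19 + O))
D = -4466 (D = -58*(19 - 1*(-58)) = -58*(19 + 58) = -58*77 = -4466)
√(c + D) = √(2279 - 4466) = √(-2187) = 27*I*√3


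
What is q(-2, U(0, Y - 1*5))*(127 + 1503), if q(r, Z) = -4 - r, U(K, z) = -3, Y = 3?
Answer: -3260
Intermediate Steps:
q(-2, U(0, Y - 1*5))*(127 + 1503) = (-4 - 1*(-2))*(127 + 1503) = (-4 + 2)*1630 = -2*1630 = -3260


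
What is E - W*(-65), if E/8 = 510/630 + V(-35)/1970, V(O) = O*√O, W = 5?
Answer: 6961/21 - 28*I*√35/197 ≈ 331.48 - 0.84086*I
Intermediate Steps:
V(O) = O^(3/2)
E = 136/21 - 28*I*√35/197 (E = 8*(510/630 + (-35)^(3/2)/1970) = 8*(510*(1/630) - 35*I*√35*(1/1970)) = 8*(17/21 - 7*I*√35/394) = 136/21 - 28*I*√35/197 ≈ 6.4762 - 0.84086*I)
E - W*(-65) = (136/21 - 28*I*√35/197) - 5*(-65) = (136/21 - 28*I*√35/197) - 1*(-325) = (136/21 - 28*I*√35/197) + 325 = 6961/21 - 28*I*√35/197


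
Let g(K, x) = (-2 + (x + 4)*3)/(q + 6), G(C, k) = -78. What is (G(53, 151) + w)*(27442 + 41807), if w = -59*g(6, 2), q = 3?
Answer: -37994618/3 ≈ -1.2665e+7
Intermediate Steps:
g(K, x) = 10/9 + x/3 (g(K, x) = (-2 + (x + 4)*3)/(3 + 6) = (-2 + (4 + x)*3)/9 = (-2 + (12 + 3*x))*(1/9) = (10 + 3*x)*(1/9) = 10/9 + x/3)
w = -944/9 (w = -59*(10/9 + (1/3)*2) = -59*(10/9 + 2/3) = -59*16/9 = -944/9 ≈ -104.89)
(G(53, 151) + w)*(27442 + 41807) = (-78 - 944/9)*(27442 + 41807) = -1646/9*69249 = -37994618/3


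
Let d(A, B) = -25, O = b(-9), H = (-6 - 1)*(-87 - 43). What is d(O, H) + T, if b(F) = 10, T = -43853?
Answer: -43878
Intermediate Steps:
H = 910 (H = -7*(-130) = 910)
O = 10
d(O, H) + T = -25 - 43853 = -43878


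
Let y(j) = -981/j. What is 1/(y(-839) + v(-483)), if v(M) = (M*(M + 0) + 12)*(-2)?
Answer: -839/391478097 ≈ -2.1432e-6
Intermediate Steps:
v(M) = -24 - 2*M² (v(M) = (M*M + 12)*(-2) = (M² + 12)*(-2) = (12 + M²)*(-2) = -24 - 2*M²)
1/(y(-839) + v(-483)) = 1/(-981/(-839) + (-24 - 2*(-483)²)) = 1/(-981*(-1/839) + (-24 - 2*233289)) = 1/(981/839 + (-24 - 466578)) = 1/(981/839 - 466602) = 1/(-391478097/839) = -839/391478097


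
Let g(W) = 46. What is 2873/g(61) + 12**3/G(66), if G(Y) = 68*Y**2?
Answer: 5910313/94622 ≈ 62.462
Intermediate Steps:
2873/g(61) + 12**3/G(66) = 2873/46 + 12**3/((68*66**2)) = 2873*(1/46) + 1728/((68*4356)) = 2873/46 + 1728/296208 = 2873/46 + 1728*(1/296208) = 2873/46 + 12/2057 = 5910313/94622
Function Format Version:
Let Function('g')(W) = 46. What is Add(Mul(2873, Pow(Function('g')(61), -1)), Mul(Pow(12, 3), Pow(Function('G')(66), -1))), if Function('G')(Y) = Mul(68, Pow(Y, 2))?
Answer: Rational(5910313, 94622) ≈ 62.462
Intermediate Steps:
Add(Mul(2873, Pow(Function('g')(61), -1)), Mul(Pow(12, 3), Pow(Function('G')(66), -1))) = Add(Mul(2873, Pow(46, -1)), Mul(Pow(12, 3), Pow(Mul(68, Pow(66, 2)), -1))) = Add(Mul(2873, Rational(1, 46)), Mul(1728, Pow(Mul(68, 4356), -1))) = Add(Rational(2873, 46), Mul(1728, Pow(296208, -1))) = Add(Rational(2873, 46), Mul(1728, Rational(1, 296208))) = Add(Rational(2873, 46), Rational(12, 2057)) = Rational(5910313, 94622)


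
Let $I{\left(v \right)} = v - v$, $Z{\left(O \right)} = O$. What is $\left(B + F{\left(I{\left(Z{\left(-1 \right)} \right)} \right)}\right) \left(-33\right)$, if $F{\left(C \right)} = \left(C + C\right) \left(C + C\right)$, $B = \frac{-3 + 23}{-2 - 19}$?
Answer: $\frac{220}{7} \approx 31.429$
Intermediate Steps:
$B = - \frac{20}{21}$ ($B = \frac{20}{-21} = 20 \left(- \frac{1}{21}\right) = - \frac{20}{21} \approx -0.95238$)
$I{\left(v \right)} = 0$
$F{\left(C \right)} = 4 C^{2}$ ($F{\left(C \right)} = 2 C 2 C = 4 C^{2}$)
$\left(B + F{\left(I{\left(Z{\left(-1 \right)} \right)} \right)}\right) \left(-33\right) = \left(- \frac{20}{21} + 4 \cdot 0^{2}\right) \left(-33\right) = \left(- \frac{20}{21} + 4 \cdot 0\right) \left(-33\right) = \left(- \frac{20}{21} + 0\right) \left(-33\right) = \left(- \frac{20}{21}\right) \left(-33\right) = \frac{220}{7}$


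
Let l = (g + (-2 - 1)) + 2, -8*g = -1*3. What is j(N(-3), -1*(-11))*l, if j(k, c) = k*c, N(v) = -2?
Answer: 55/4 ≈ 13.750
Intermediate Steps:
g = 3/8 (g = -(-1)*3/8 = -⅛*(-3) = 3/8 ≈ 0.37500)
j(k, c) = c*k
l = -5/8 (l = (3/8 + (-2 - 1)) + 2 = (3/8 - 3) + 2 = -21/8 + 2 = -5/8 ≈ -0.62500)
j(N(-3), -1*(-11))*l = (-1*(-11)*(-2))*(-5/8) = (11*(-2))*(-5/8) = -22*(-5/8) = 55/4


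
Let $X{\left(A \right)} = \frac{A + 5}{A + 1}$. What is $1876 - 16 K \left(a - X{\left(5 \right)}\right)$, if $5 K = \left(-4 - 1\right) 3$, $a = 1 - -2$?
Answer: $1940$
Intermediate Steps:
$a = 3$ ($a = 1 + 2 = 3$)
$K = -3$ ($K = \frac{\left(-4 - 1\right) 3}{5} = \frac{\left(-5\right) 3}{5} = \frac{1}{5} \left(-15\right) = -3$)
$X{\left(A \right)} = \frac{5 + A}{1 + A}$
$1876 - 16 K \left(a - X{\left(5 \right)}\right) = 1876 - 16 \left(-3\right) \left(3 - \frac{5 + 5}{1 + 5}\right) = 1876 - - 48 \left(3 - \frac{1}{6} \cdot 10\right) = 1876 - - 48 \left(3 - \frac{5}{3}\right) = 1876 - \left(-48\right) \frac{4}{3} = 1876 - -64 = 1876 + 64 = 1940$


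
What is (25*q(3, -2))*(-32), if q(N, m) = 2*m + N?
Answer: 800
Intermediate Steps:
q(N, m) = N + 2*m
(25*q(3, -2))*(-32) = (25*(3 + 2*(-2)))*(-32) = (25*(3 - 4))*(-32) = (25*(-1))*(-32) = -25*(-32) = 800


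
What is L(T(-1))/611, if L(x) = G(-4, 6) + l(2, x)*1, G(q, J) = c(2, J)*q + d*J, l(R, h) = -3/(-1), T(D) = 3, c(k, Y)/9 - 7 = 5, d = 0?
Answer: -33/47 ≈ -0.70213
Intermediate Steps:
c(k, Y) = 108 (c(k, Y) = 63 + 9*5 = 63 + 45 = 108)
l(R, h) = 3 (l(R, h) = -3*(-1) = 3)
G(q, J) = 108*q (G(q, J) = 108*q + 0*J = 108*q + 0 = 108*q)
L(x) = -429 (L(x) = 108*(-4) + 3*1 = -432 + 3 = -429)
L(T(-1))/611 = -429/611 = -429*1/611 = -33/47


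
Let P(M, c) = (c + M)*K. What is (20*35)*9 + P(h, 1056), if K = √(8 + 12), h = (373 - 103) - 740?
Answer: 6300 + 1172*√5 ≈ 8920.7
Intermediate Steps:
h = -470 (h = 270 - 740 = -470)
K = 2*√5 (K = √20 = 2*√5 ≈ 4.4721)
P(M, c) = 2*√5*(M + c) (P(M, c) = (c + M)*(2*√5) = (M + c)*(2*√5) = 2*√5*(M + c))
(20*35)*9 + P(h, 1056) = (20*35)*9 + 2*√5*(-470 + 1056) = 700*9 + 2*√5*586 = 6300 + 1172*√5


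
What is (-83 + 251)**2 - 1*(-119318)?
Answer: 147542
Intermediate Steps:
(-83 + 251)**2 - 1*(-119318) = 168**2 + 119318 = 28224 + 119318 = 147542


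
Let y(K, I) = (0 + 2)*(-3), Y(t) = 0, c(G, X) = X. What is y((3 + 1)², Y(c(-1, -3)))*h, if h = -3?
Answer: 18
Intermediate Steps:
y(K, I) = -6 (y(K, I) = 2*(-3) = -6)
y((3 + 1)², Y(c(-1, -3)))*h = -6*(-3) = 18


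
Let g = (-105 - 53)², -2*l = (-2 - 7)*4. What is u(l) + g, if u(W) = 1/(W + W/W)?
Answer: 474317/19 ≈ 24964.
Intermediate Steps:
l = 18 (l = -(-2 - 7)*4/2 = -(-9)*4/2 = -½*(-36) = 18)
g = 24964 (g = (-158)² = 24964)
u(W) = 1/(1 + W) (u(W) = 1/(W + 1) = 1/(1 + W))
u(l) + g = 1/(1 + 18) + 24964 = 1/19 + 24964 = 474317/19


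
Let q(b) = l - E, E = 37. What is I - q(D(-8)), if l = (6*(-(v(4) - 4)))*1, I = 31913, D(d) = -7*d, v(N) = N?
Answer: 31950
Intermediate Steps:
l = 0 (l = (6*(-(4 - 4)))*1 = (6*(-1*0))*1 = (6*0)*1 = 0*1 = 0)
q(b) = -37 (q(b) = 0 - 1*37 = 0 - 37 = -37)
I - q(D(-8)) = 31913 - 1*(-37) = 31913 + 37 = 31950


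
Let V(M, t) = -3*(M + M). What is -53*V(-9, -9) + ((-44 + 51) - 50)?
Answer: -2905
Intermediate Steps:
V(M, t) = -6*M
-53*V(-9, -9) + ((-44 + 51) - 50) = -(-318)*(-9) + ((-44 + 51) - 50) = -53*54 + (7 - 50) = -2862 - 43 = -2905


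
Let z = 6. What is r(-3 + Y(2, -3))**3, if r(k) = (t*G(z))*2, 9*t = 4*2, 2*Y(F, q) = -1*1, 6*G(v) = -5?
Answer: -64000/19683 ≈ -3.2515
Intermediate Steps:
G(v) = -5/6 (G(v) = (1/6)*(-5) = -5/6)
Y(F, q) = -1/2 (Y(F, q) = (-1*1)/2 = (1/2)*(-1) = -1/2)
t = 8/9 (t = (4*2)/9 = (1/9)*8 = 8/9 ≈ 0.88889)
r(k) = -40/27 (r(k) = ((8/9)*(-5/6))*2 = -20/27*2 = -40/27)
r(-3 + Y(2, -3))**3 = (-40/27)**3 = -64000/19683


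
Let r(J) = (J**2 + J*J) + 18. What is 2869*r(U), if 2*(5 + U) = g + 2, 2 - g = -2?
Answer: 74594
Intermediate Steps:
g = 4 (g = 2 - 1*(-2) = 2 + 2 = 4)
U = -2 (U = -5 + (4 + 2)/2 = -5 + (1/2)*6 = -5 + 3 = -2)
r(J) = 18 + 2*J**2 (r(J) = (J**2 + J**2) + 18 = 2*J**2 + 18 = 18 + 2*J**2)
2869*r(U) = 2869*(18 + 2*(-2)**2) = 2869*(18 + 2*4) = 2869*(18 + 8) = 2869*26 = 74594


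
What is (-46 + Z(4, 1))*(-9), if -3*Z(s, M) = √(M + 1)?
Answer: 414 + 3*√2 ≈ 418.24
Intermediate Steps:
Z(s, M) = -√(1 + M)/3 (Z(s, M) = -√(M + 1)/3 = -√(1 + M)/3)
(-46 + Z(4, 1))*(-9) = (-46 - √(1 + 1)/3)*(-9) = (-46 - √2/3)*(-9) = 414 + 3*√2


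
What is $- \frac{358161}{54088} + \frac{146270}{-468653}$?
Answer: $- \frac{175764678893}{25348503464} \approx -6.9339$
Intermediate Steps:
$- \frac{358161}{54088} + \frac{146270}{-468653} = \left(-358161\right) \frac{1}{54088} + 146270 \left(- \frac{1}{468653}\right) = - \frac{358161}{54088} - \frac{146270}{468653} = - \frac{175764678893}{25348503464}$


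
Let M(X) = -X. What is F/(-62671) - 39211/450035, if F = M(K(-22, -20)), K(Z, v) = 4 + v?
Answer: -2464593141/28204143485 ≈ -0.087384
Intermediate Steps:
F = 16 (F = -(4 - 20) = -1*(-16) = 16)
F/(-62671) - 39211/450035 = 16/(-62671) - 39211/450035 = 16*(-1/62671) - 39211*1/450035 = -16/62671 - 39211/450035 = -2464593141/28204143485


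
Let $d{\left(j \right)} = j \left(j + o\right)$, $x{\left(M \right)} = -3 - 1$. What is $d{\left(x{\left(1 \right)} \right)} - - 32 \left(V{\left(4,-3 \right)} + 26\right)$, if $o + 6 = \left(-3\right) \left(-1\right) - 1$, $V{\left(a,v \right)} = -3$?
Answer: $768$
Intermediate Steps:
$o = -4$ ($o = -6 - -2 = -6 + \left(3 - 1\right) = -6 + 2 = -4$)
$x{\left(M \right)} = -4$
$d{\left(j \right)} = j \left(-4 + j\right)$ ($d{\left(j \right)} = j \left(j - 4\right) = j \left(-4 + j\right)$)
$d{\left(x{\left(1 \right)} \right)} - - 32 \left(V{\left(4,-3 \right)} + 26\right) = - 4 \left(-4 - 4\right) - - 32 \left(-3 + 26\right) = \left(-4\right) \left(-8\right) - \left(-32\right) 23 = 32 - -736 = 32 + 736 = 768$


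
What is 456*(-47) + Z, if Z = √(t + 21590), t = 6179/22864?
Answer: -21432 + √705411472831/5716 ≈ -21285.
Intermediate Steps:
t = 6179/22864 (t = 6179*(1/22864) = 6179/22864 ≈ 0.27025)
Z = √705411472831/5716 (Z = √(6179/22864 + 21590) = √(493639939/22864) = √705411472831/5716 ≈ 146.94)
456*(-47) + Z = 456*(-47) + √705411472831/5716 = -21432 + √705411472831/5716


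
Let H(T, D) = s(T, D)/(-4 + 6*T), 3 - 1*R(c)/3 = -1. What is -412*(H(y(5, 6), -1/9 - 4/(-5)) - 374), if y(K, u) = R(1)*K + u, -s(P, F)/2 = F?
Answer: 339767233/2205 ≈ 1.5409e+5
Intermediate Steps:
R(c) = 12 (R(c) = 9 - 3*(-1) = 9 + 3 = 12)
s(P, F) = -2*F
y(K, u) = u + 12*K (y(K, u) = 12*K + u = u + 12*K)
H(T, D) = -2*D/(-4 + 6*T) (H(T, D) = (-2*D)/(-4 + 6*T) = -2*D/(-4 + 6*T))
-412*(H(y(5, 6), -1/9 - 4/(-5)) - 374) = -412*(-(-1/9 - 4/(-5))/(-2 + 3*(6 + 12*5)) - 374) = -412*(-(-1*⅑ - 4*(-⅕))/(-2 + 3*(6 + 60)) - 374) = -412*(-(-⅑ + ⅘)/(-2 + 3*66) - 374) = -412*(-1*31/45/(-2 + 198) - 374) = -412*(-1*31/45/196 - 374) = -412*(-1*31/45*1/196 - 374) = -412*(-31/8820 - 374) = -412*(-3298711/8820) = 339767233/2205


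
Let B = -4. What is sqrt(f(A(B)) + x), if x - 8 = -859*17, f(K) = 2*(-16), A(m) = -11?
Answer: I*sqrt(14627) ≈ 120.94*I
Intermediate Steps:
f(K) = -32
x = -14595 (x = 8 - 859*17 = 8 - 14603 = -14595)
sqrt(f(A(B)) + x) = sqrt(-32 - 14595) = sqrt(-14627) = I*sqrt(14627)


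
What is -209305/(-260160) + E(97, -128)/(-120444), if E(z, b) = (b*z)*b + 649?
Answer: -6473634535/522245184 ≈ -12.396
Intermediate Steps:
E(z, b) = 649 + z*b**2 (E(z, b) = z*b**2 + 649 = 649 + z*b**2)
-209305/(-260160) + E(97, -128)/(-120444) = -209305/(-260160) + (649 + 97*(-128)**2)/(-120444) = -209305*(-1/260160) + (649 + 97*16384)*(-1/120444) = 41861/52032 + (649 + 1589248)*(-1/120444) = 41861/52032 + 1589897*(-1/120444) = 41861/52032 - 1589897/120444 = -6473634535/522245184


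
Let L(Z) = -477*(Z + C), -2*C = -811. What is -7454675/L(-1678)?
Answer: -2981870/242793 ≈ -12.282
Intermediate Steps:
C = 811/2 (C = -½*(-811) = 811/2 ≈ 405.50)
L(Z) = -386847/2 - 477*Z (L(Z) = -477*(Z + 811/2) = -477*(811/2 + Z) = -386847/2 - 477*Z)
-7454675/L(-1678) = -7454675/(-386847/2 - 477*(-1678)) = -7454675/(-386847/2 + 800406) = -7454675/1213965/2 = -7454675*2/1213965 = -2981870/242793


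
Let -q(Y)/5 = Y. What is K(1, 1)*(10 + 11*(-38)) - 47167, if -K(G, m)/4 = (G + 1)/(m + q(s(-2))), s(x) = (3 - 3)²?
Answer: -43903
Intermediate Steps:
s(x) = 0 (s(x) = 0² = 0)
q(Y) = -5*Y
K(G, m) = -4*(1 + G)/m (K(G, m) = -4*(G + 1)/(m - 5*0) = -4*(1 + G)/(m + 0) = -4*(1 + G)/m)
K(1, 1)*(10 + 11*(-38)) - 47167 = (4*(-1 - 1*1)/1)*(10 + 11*(-38)) - 47167 = (4*1*(-1 - 1))*(10 - 418) - 47167 = (4*1*(-2))*(-408) - 47167 = -8*(-408) - 47167 = 3264 - 47167 = -43903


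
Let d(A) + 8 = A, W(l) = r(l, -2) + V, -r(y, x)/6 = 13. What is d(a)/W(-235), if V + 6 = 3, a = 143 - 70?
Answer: -65/81 ≈ -0.80247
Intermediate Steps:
r(y, x) = -78 (r(y, x) = -6*13 = -78)
a = 73
V = -3 (V = -6 + 3 = -3)
W(l) = -81 (W(l) = -78 - 3 = -81)
d(A) = -8 + A
d(a)/W(-235) = (-8 + 73)/(-81) = 65*(-1/81) = -65/81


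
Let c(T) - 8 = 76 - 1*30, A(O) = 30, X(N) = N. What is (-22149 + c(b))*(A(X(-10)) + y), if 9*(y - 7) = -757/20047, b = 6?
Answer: -16386864770/20047 ≈ -8.1742e+5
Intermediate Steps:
y = 1262204/180423 (y = 7 + (-757/20047)/9 = 7 + (-757*1/20047)/9 = 7 + (⅑)*(-757/20047) = 7 - 757/180423 = 1262204/180423 ≈ 6.9958)
c(T) = 54 (c(T) = 8 + (76 - 1*30) = 8 + (76 - 30) = 8 + 46 = 54)
(-22149 + c(b))*(A(X(-10)) + y) = (-22149 + 54)*(30 + 1262204/180423) = -22095*6674894/180423 = -16386864770/20047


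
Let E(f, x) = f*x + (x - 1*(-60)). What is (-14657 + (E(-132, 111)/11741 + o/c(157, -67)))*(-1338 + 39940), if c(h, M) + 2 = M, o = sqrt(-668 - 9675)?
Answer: -6643493679436/11741 - 38602*I*sqrt(10343)/69 ≈ -5.6584e+8 - 56896.0*I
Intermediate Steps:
o = I*sqrt(10343) (o = sqrt(-10343) = I*sqrt(10343) ≈ 101.7*I)
c(h, M) = -2 + M
E(f, x) = 60 + x + f*x (E(f, x) = f*x + (x + 60) = f*x + (60 + x) = 60 + x + f*x)
(-14657 + (E(-132, 111)/11741 + o/c(157, -67)))*(-1338 + 39940) = (-14657 + ((60 + 111 - 132*111)/11741 + (I*sqrt(10343))/(-2 - 67)))*(-1338 + 39940) = (-14657 + ((60 + 111 - 14652)*(1/11741) + (I*sqrt(10343))/(-69)))*38602 = (-14657 + (-14481*1/11741 + (I*sqrt(10343))*(-1/69)))*38602 = (-14657 + (-14481/11741 - I*sqrt(10343)/69))*38602 = (-172102318/11741 - I*sqrt(10343)/69)*38602 = -6643493679436/11741 - 38602*I*sqrt(10343)/69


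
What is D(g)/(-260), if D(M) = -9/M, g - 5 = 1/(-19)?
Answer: 171/24440 ≈ 0.0069967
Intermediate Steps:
g = 94/19 (g = 5 + 1/(-19) = 5 - 1/19 = 94/19 ≈ 4.9474)
D(g)/(-260) = -9/94/19/(-260) = -9*19/94*(-1/260) = -171/94*(-1/260) = 171/24440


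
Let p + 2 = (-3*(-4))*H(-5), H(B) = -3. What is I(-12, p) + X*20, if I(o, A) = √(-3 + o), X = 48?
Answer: 960 + I*√15 ≈ 960.0 + 3.873*I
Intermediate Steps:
p = -38 (p = -2 - 3*(-4)*(-3) = -2 + 12*(-3) = -2 - 36 = -38)
I(-12, p) + X*20 = √(-3 - 12) + 48*20 = √(-15) + 960 = I*√15 + 960 = 960 + I*√15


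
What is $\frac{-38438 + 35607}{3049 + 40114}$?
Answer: $- \frac{2831}{43163} \approx -0.065589$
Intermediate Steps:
$\frac{-38438 + 35607}{3049 + 40114} = - \frac{2831}{43163}$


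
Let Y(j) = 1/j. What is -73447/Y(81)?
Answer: -5949207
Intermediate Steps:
-73447/Y(81) = -73447/(1/81) = -73447/1/81 = -73447*81 = -5949207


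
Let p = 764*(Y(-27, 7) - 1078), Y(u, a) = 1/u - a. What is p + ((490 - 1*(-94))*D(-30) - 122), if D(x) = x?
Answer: -22858478/27 ≈ -8.4661e+5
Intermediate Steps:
p = -22382144/27 (p = 764*((1/(-27) - 1*7) - 1078) = 764*((-1/27 - 7) - 1078) = 764*(-190/27 - 1078) = 764*(-29296/27) = -22382144/27 ≈ -8.2897e+5)
p + ((490 - 1*(-94))*D(-30) - 122) = -22382144/27 + ((490 - 1*(-94))*(-30) - 122) = -22382144/27 + ((490 + 94)*(-30) - 122) = -22382144/27 + (584*(-30) - 122) = -22382144/27 + (-17520 - 122) = -22382144/27 - 17642 = -22858478/27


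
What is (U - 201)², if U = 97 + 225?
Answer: 14641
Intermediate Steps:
U = 322
(U - 201)² = (322 - 201)² = 121² = 14641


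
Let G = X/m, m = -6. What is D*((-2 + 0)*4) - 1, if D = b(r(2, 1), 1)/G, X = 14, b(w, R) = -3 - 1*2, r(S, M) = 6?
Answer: -127/7 ≈ -18.143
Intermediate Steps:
b(w, R) = -5 (b(w, R) = -3 - 2 = -5)
G = -7/3 (G = 14/(-6) = 14*(-⅙) = -7/3 ≈ -2.3333)
D = 15/7 (D = -5/(-7/3) = -5*(-3/7) = 15/7 ≈ 2.1429)
D*((-2 + 0)*4) - 1 = 15*((-2 + 0)*4)/7 - 1 = 15*(-2*4)/7 - 1 = (15/7)*(-8) - 1 = -120/7 - 1 = -127/7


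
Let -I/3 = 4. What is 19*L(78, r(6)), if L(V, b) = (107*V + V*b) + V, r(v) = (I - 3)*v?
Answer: 26676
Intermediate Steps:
I = -12 (I = -3*4 = -12)
r(v) = -15*v (r(v) = (-12 - 3)*v = -15*v)
L(V, b) = 108*V + V*b
19*L(78, r(6)) = 19*(78*(108 - 15*6)) = 19*(78*(108 - 90)) = 19*(78*18) = 19*1404 = 26676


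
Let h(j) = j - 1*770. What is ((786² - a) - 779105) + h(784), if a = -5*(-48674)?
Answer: -404665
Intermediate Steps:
h(j) = -770 + j (h(j) = j - 770 = -770 + j)
a = 243370
((786² - a) - 779105) + h(784) = ((786² - 1*243370) - 779105) + (-770 + 784) = ((617796 - 243370) - 779105) + 14 = (374426 - 779105) + 14 = -404679 + 14 = -404665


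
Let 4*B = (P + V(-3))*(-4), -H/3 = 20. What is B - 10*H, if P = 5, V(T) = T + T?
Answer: 601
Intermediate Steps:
H = -60 (H = -3*20 = -60)
V(T) = 2*T
B = 1 (B = ((5 + 2*(-3))*(-4))/4 = ((5 - 6)*(-4))/4 = (-1*(-4))/4 = (¼)*4 = 1)
B - 10*H = 1 - 10*(-60) = 1 + 600 = 601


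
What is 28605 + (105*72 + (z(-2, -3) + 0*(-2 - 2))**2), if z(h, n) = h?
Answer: 36169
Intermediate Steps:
28605 + (105*72 + (z(-2, -3) + 0*(-2 - 2))**2) = 28605 + (105*72 + (-2 + 0*(-2 - 2))**2) = 28605 + (7560 + (-2 + 0*(-4))**2) = 28605 + (7560 + (-2 + 0)**2) = 28605 + (7560 + (-2)**2) = 28605 + (7560 + 4) = 28605 + 7564 = 36169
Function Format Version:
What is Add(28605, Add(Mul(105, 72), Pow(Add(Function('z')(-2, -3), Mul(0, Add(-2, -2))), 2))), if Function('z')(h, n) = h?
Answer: 36169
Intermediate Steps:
Add(28605, Add(Mul(105, 72), Pow(Add(Function('z')(-2, -3), Mul(0, Add(-2, -2))), 2))) = Add(28605, Add(Mul(105, 72), Pow(Add(-2, Mul(0, Add(-2, -2))), 2))) = Add(28605, Add(7560, Pow(Add(-2, Mul(0, -4)), 2))) = Add(28605, Add(7560, Pow(Add(-2, 0), 2))) = Add(28605, Add(7560, Pow(-2, 2))) = Add(28605, Add(7560, 4)) = Add(28605, 7564) = 36169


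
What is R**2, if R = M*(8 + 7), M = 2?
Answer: 900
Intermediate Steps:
R = 30 (R = 2*(8 + 7) = 2*15 = 30)
R**2 = 30**2 = 900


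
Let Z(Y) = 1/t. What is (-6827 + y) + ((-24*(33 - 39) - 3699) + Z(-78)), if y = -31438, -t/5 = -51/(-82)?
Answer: -10664182/255 ≈ -41820.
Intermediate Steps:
t = -255/82 (t = -(-255)/(-82) = -(-255)*(-1)/82 = -5*51/82 = -255/82 ≈ -3.1098)
Z(Y) = -82/255 (Z(Y) = 1/(-255/82) = -82/255)
(-6827 + y) + ((-24*(33 - 39) - 3699) + Z(-78)) = (-6827 - 31438) + ((-24*(33 - 39) - 3699) - 82/255) = -38265 + ((-24*(-6) - 3699) - 82/255) = -38265 + ((144 - 3699) - 82/255) = -38265 + (-3555 - 82/255) = -38265 - 906607/255 = -10664182/255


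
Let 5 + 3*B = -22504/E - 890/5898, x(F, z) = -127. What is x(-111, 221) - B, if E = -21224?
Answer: -2948825024/23471091 ≈ -125.64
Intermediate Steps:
B = -32003533/23471091 (B = -5/3 + (-22504/(-21224) - 890/5898)/3 = -5/3 + (-22504*(-1/21224) - 890*1/5898)/3 = -5/3 + (2813/2653 - 445/2949)/3 = -5/3 + (1/3)*(7114952/7823697) = -5/3 + 7114952/23471091 = -32003533/23471091 ≈ -1.3635)
x(-111, 221) - B = -127 - 1*(-32003533/23471091) = -127 + 32003533/23471091 = -2948825024/23471091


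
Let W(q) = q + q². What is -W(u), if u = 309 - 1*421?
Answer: -12432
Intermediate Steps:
u = -112 (u = 309 - 421 = -112)
-W(u) = -(-112)*(1 - 112) = -(-112)*(-111) = -1*12432 = -12432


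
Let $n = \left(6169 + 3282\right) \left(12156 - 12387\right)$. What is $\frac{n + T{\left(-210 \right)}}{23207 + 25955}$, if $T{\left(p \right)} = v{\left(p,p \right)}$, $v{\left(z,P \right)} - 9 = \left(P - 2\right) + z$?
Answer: $- \frac{1091797}{24581} \approx -44.416$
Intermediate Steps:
$v{\left(z,P \right)} = 7 + P + z$ ($v{\left(z,P \right)} = 9 + \left(\left(P - 2\right) + z\right) = 9 + \left(\left(-2 + P\right) + z\right) = 9 + \left(-2 + P + z\right) = 7 + P + z$)
$n = -2183181$ ($n = 9451 \left(-231\right) = -2183181$)
$T{\left(p \right)} = 7 + 2 p$ ($T{\left(p \right)} = 7 + p + p = 7 + 2 p$)
$\frac{n + T{\left(-210 \right)}}{23207 + 25955} = \frac{-2183181 + \left(7 + 2 \left(-210\right)\right)}{23207 + 25955} = \frac{-2183181 + \left(7 - 420\right)}{49162} = \left(-2183181 - 413\right) \frac{1}{49162} = \left(-2183594\right) \frac{1}{49162} = - \frac{1091797}{24581}$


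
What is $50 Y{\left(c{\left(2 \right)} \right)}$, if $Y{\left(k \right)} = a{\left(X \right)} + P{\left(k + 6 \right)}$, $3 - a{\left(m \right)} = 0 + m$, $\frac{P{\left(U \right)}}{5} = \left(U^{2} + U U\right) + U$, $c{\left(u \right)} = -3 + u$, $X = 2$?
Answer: $13800$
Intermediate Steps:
$P{\left(U \right)} = 5 U + 10 U^{2}$ ($P{\left(U \right)} = 5 \left(\left(U^{2} + U U\right) + U\right) = 5 \left(\left(U^{2} + U^{2}\right) + U\right) = 5 \left(2 U^{2} + U\right) = 5 \left(U + 2 U^{2}\right) = 5 U + 10 U^{2}$)
$a{\left(m \right)} = 3 - m$ ($a{\left(m \right)} = 3 - \left(0 + m\right) = 3 - m$)
$Y{\left(k \right)} = 1 + 5 \left(6 + k\right) \left(13 + 2 k\right)$ ($Y{\left(k \right)} = \left(3 - 2\right) + 5 \left(k + 6\right) \left(1 + 2 \left(k + 6\right)\right) = \left(3 - 2\right) + 5 \left(6 + k\right) \left(1 + 2 \left(6 + k\right)\right) = 1 + 5 \left(6 + k\right) \left(1 + \left(12 + 2 k\right)\right) = 1 + 5 \left(6 + k\right) \left(13 + 2 k\right)$)
$50 Y{\left(c{\left(2 \right)} \right)} = 50 \left(391 + 10 \left(-3 + 2\right)^{2} + 125 \left(-3 + 2\right)\right) = 50 \left(391 + 10 \left(-1\right)^{2} + 125 \left(-1\right)\right) = 50 \left(391 + 10 \cdot 1 - 125\right) = 50 \left(391 + 10 - 125\right) = 50 \cdot 276 = 13800$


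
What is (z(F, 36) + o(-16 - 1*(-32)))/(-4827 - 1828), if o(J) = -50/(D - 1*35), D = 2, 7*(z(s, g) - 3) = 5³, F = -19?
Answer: -5168/1537305 ≈ -0.0033617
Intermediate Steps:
z(s, g) = 146/7 (z(s, g) = 3 + (⅐)*5³ = 3 + (⅐)*125 = 3 + 125/7 = 146/7)
o(J) = 50/33 (o(J) = -50/(2 - 1*35) = -50/(2 - 35) = -50/(-33) = -50*(-1/33) = 50/33)
(z(F, 36) + o(-16 - 1*(-32)))/(-4827 - 1828) = (146/7 + 50/33)/(-4827 - 1828) = (5168/231)/(-6655) = (5168/231)*(-1/6655) = -5168/1537305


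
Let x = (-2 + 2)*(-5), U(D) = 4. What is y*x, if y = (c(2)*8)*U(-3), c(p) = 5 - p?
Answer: 0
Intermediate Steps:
x = 0 (x = 0*(-5) = 0)
y = 96 (y = ((5 - 1*2)*8)*4 = ((5 - 2)*8)*4 = (3*8)*4 = 24*4 = 96)
y*x = 96*0 = 0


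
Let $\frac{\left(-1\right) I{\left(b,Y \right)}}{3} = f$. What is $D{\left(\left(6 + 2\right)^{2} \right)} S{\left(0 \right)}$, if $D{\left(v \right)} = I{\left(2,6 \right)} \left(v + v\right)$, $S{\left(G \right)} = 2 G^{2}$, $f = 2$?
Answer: $0$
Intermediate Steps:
$I{\left(b,Y \right)} = -6$ ($I{\left(b,Y \right)} = \left(-3\right) 2 = -6$)
$D{\left(v \right)} = - 12 v$ ($D{\left(v \right)} = - 6 \left(v + v\right) = - 6 \cdot 2 v = - 12 v$)
$D{\left(\left(6 + 2\right)^{2} \right)} S{\left(0 \right)} = - 12 \left(6 + 2\right)^{2} \cdot 2 \cdot 0^{2} = - 12 \cdot 8^{2} \cdot 2 \cdot 0 = \left(-12\right) 64 \cdot 0 = \left(-768\right) 0 = 0$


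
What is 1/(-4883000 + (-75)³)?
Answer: -1/5304875 ≈ -1.8851e-7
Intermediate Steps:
1/(-4883000 + (-75)³) = 1/(-4883000 - 421875) = 1/(-5304875) = -1/5304875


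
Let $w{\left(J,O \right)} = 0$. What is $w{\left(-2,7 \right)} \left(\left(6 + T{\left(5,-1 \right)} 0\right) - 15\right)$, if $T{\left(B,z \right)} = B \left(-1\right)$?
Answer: $0$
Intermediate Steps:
$T{\left(B,z \right)} = - B$
$w{\left(-2,7 \right)} \left(\left(6 + T{\left(5,-1 \right)} 0\right) - 15\right) = 0 \left(\left(6 + \left(-1\right) 5 \cdot 0\right) - 15\right) = 0 \left(\left(6 - 0\right) - 15\right) = 0 \left(\left(6 + 0\right) - 15\right) = 0 \left(6 - 15\right) = 0 \left(-9\right) = 0$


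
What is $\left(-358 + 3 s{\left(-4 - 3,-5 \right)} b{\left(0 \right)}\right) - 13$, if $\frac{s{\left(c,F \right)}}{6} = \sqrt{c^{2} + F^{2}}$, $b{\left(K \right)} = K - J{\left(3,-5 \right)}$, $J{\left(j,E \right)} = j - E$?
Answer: $-371 - 144 \sqrt{74} \approx -1609.7$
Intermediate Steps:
$b{\left(K \right)} = -8 + K$ ($b{\left(K \right)} = K - \left(3 - -5\right) = K - \left(3 + 5\right) = K - 8 = -8 + K$)
$s{\left(c,F \right)} = 6 \sqrt{F^{2} + c^{2}}$ ($s{\left(c,F \right)} = 6 \sqrt{c^{2} + F^{2}} = 6 \sqrt{F^{2} + c^{2}}$)
$\left(-358 + 3 s{\left(-4 - 3,-5 \right)} b{\left(0 \right)}\right) - 13 = \left(-358 + 3 \cdot 6 \sqrt{\left(-5\right)^{2} + \left(-4 - 3\right)^{2}} \left(-8 + 0\right)\right) - 13 = \left(-358 + 3 \cdot 6 \sqrt{25 + \left(-7\right)^{2}} \left(-8\right)\right) - 13 = \left(-358 + 3 \cdot 6 \sqrt{25 + 49} \left(-8\right)\right) - 13 = \left(-358 + 3 \cdot 6 \sqrt{74} \left(-8\right)\right) - 13 = \left(-358 + 18 \sqrt{74} \left(-8\right)\right) - 13 = \left(-358 - 144 \sqrt{74}\right) - 13 = -371 - 144 \sqrt{74}$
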